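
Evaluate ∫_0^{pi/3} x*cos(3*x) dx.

-2/9

Integrate by parts once (u = x, dv = cos(3*x) dx).
An antiderivative is F(x) = x*sin(3*x)/3 + cos(3*x)/9.
Then F(pi/3) - F(0) = (-1/9) - (1/9) = -2/9.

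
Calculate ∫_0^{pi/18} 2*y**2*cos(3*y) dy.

-2/27 + pi**2/972 + sqrt(3)*pi/81

Integrate by parts twice (u = y^2, dv = 2*cos(3*y) dy).
An antiderivative is F(y) = 2*y**2*sin(3*y)/3 + 4*y*cos(3*y)/9 - 4*sin(3*y)/27.
Then F(pi/18) - F(0) = (-2/27 + pi**2/972 + sqrt(3)*pi/81) - (0) = -2/27 + pi**2/972 + sqrt(3)*pi/81.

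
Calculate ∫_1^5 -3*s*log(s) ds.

18 - 75*log(5)/2

Integrate by parts once (u = ln s, dv = -3*s ds).
An antiderivative is F(s) = -3*s**2*(2*log(s) - 1)/4.
Then F(5) - F(1) = (75/4 - 75*log(5)/2) - (3/4) = 18 - 75*log(5)/2.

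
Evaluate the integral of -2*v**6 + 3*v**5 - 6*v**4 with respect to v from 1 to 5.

-639028/35

By the power rule, an antiderivative is F(v) = -2*v**7/7 + v**6/2 - 6*v**5/5.
Then F(5) - F(1) = (-255625/14) - (-69/70) = -639028/35.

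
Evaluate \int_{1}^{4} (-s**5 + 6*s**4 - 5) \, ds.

By the power rule, an antiderivative is F(s) = -s**6/6 + 6*s**5/5 - 5*s.
Then F(4) - F(1) = (7892/15) - (-119/30) = 5301/10.

5301/10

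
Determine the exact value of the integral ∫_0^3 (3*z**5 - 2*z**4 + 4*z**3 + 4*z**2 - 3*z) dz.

1854/5

By the power rule, an antiderivative is F(z) = z**6/2 - 2*z**5/5 + z**4 + 4*z**3/3 - 3*z**2/2.
Then F(3) - F(0) = (1854/5) - (0) = 1854/5.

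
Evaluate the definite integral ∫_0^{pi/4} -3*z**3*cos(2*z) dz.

-9/8 - 3*pi**3/128 + 9*pi/16

Integrate by parts 3 times (u = z^3, dv = -3*cos(2*z) dz).
An antiderivative is F(z) = -3*z**3*sin(2*z)/2 - 9*z**2*cos(2*z)/4 + 9*z*sin(2*z)/4 + 9*cos(2*z)/8.
Then F(pi/4) - F(0) = (3*pi*(24 - pi**2)/128) - (9/8) = -9/8 - 3*pi**3/128 + 9*pi/16.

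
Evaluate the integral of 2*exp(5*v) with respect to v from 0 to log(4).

2046/5

Let u = exp(v), so du = exp(v) dv. When v = 0, u = 1; when v = log(4), u = 4.
The integral becomes 2·∫ u**4 du from 1 to 4, with antiderivative 2*u**5/5.
Back in v: F(v) = 2*exp(5*v)/5.
Then F(log(4)) - F(0) = (2048/5) - (2/5) = 2046/5.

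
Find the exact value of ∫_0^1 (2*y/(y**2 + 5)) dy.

Let u = y**2 + 5, so du = 2*y dy. When y = 0, u = 5; when y = 1, u = 6.
The integral becomes ∫ 1/u du from 5 to 6, with antiderivative log(u).
Back in y: F(y) = log(y**2 + 5).
Then F(1) - F(0) = (log(6)) - (log(5)) = log(6/5).

log(6/5)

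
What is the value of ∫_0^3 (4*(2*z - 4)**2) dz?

48

Let u = 2*z - 4, so du = 2 dz. When z = 0, u = -4; when z = 3, u = 2.
The integral becomes 2·∫ u**2 du from -4 to 2, with antiderivative 2*u**3/3.
Back in z: F(z) = 2*(2*z - 4)**3/3.
Then F(3) - F(0) = (16/3) - (-128/3) = 48.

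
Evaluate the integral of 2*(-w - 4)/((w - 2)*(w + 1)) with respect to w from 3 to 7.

Factor the denominator: w**2 - w - 2 = (w + 1)(w - 2).
Partial fractions: 2*(-w - 4)/((w - 2)*(w + 1)) = 2/(w + 1) - 4/(w - 2).
An antiderivative is F(w) = -4*log(w - 2) + 2*log(w + 1).
Then F(7) - F(3) = (-4*log(5) + 6*log(2)) - (log(16)) = -4*log(5) + 2*log(2).

-4*log(5) + 2*log(2)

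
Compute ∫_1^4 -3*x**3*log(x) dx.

Integrate by parts once (u = ln x, dv = -3*x**3 dx).
An antiderivative is F(x) = -3*x**4*(4*log(x) - 1)/16.
Then F(4) - F(1) = (48 - 384*log(2)) - (3/16) = 765/16 - 384*log(2).

765/16 - 384*log(2)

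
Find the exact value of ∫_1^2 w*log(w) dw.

-3/4 + log(4)

Integrate by parts once (u = ln w, dv = w dw).
An antiderivative is F(w) = w**2*(2*log(w) - 1)/4.
Then F(2) - F(1) = (-1 + log(4)) - (-1/4) = -3/4 + log(4).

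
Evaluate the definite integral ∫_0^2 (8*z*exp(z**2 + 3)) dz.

-4*(1 - exp(4))*exp(3)

Let u = z**2 + 3, so du = 2*z dz. When z = 0, u = 3; when z = 2, u = 7.
The integral becomes 4·∫ exp(u) du from 3 to 7, with antiderivative 4*exp(u).
Back in z: F(z) = 4*exp(z**2 + 3).
Then F(2) - F(0) = (4*exp(7)) - (4*exp(3)) = -4*(1 - exp(4))*exp(3).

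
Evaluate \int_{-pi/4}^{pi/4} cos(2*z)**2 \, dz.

pi/4

Use the identity cos^2(2*z) = (1 + cos(4*z))/2.
An antiderivative is F(z) = z/2 + sin(4*z)/8.
Then F(pi/4) - F(-pi/4) = (pi/8) - (-pi/8) = pi/4.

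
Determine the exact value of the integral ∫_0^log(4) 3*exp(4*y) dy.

Let u = exp(y), so du = exp(y) dy. When y = 0, u = 1; when y = log(4), u = 4.
The integral becomes 3·∫ u**3 du from 1 to 4, with antiderivative 3*u**4/4.
Back in y: F(y) = 3*exp(4*y)/4.
Then F(log(4)) - F(0) = (192) - (3/4) = 765/4.

765/4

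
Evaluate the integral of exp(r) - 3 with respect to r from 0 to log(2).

An antiderivative is F(r) = -3*r + exp(r).
Then F(log(2)) - F(0) = (2 - log(8)) - (1) = 1 - log(8).

1 - log(8)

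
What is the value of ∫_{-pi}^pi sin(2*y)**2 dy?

Use the identity sin^2(2*y) = (1 - cos(4*y))/2.
An antiderivative is F(y) = y/2 - sin(4*y)/8.
Then F(pi) - F(-pi) = (pi/2) - (-pi/2) = pi.

pi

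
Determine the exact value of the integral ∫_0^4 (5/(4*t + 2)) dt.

An antiderivative is F(t) = 5*log(4*t + 2)/4.
Then F(4) - F(0) = (5*log(18)/4) - (5*log(2)/4) = 5*log(3)/2.

5*log(3)/2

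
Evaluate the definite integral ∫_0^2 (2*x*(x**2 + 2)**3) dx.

Let u = x**2 + 2, so du = 2*x dx. When x = 0, u = 2; when x = 2, u = 6.
The integral becomes ∫ u**3 du from 2 to 6, with antiderivative u**4/4.
Back in x: F(x) = (x**2 + 2)**4/4.
Then F(2) - F(0) = (324) - (4) = 320.

320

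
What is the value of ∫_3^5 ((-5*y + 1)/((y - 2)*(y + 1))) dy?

-5*log(3) + 2*log(2)

Factor the denominator: y**2 - y - 2 = (y + 1)(y - 2).
Partial fractions: (-5*y + 1)/((y - 2)*(y + 1)) = -2/(y + 1) - 3/(y - 2).
An antiderivative is F(y) = -3*log(y - 2) - 2*log(y + 1).
Then F(5) - F(3) = (-5*log(3) - 2*log(2)) - (-log(16)) = -5*log(3) + 2*log(2).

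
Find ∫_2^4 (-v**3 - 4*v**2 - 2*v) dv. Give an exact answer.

By the power rule, an antiderivative is F(v) = -v**4/4 - 4*v**3/3 - v**2.
Then F(4) - F(2) = (-496/3) - (-56/3) = -440/3.

-440/3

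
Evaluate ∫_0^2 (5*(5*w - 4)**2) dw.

Let u = 5*w - 4, so du = 5 dw. When w = 0, u = -4; when w = 2, u = 6.
The integral becomes ∫ u**2 du from -4 to 6, with antiderivative u**3/3.
Back in w: F(w) = (5*w - 4)**3/3.
Then F(2) - F(0) = (72) - (-64/3) = 280/3.

280/3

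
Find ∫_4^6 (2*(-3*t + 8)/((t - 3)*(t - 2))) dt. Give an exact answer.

Factor the denominator: t**2 - 5*t + 6 = (t - 2)(t - 3).
Partial fractions: 2*(-3*t + 8)/((t - 3)*(t - 2)) = -4/(t - 2) - 2/(t - 3).
An antiderivative is F(t) = -2*log(t - 3) - 4*log(t - 2).
Then F(6) - F(4) = (-8*log(2) - 2*log(3)) - (-log(16)) = -4*log(2) - 2*log(3).

-4*log(2) - 2*log(3)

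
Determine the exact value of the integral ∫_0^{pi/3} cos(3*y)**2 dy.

Use the identity cos^2(3*y) = (1 + cos(6*y))/2.
An antiderivative is F(y) = y/2 + sin(6*y)/12.
Then F(pi/3) - F(0) = (pi/6) - (0) = pi/6.

pi/6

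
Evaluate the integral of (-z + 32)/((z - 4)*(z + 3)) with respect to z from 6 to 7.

-5*log(5) - 9*log(2) + 14*log(3)

Factor the denominator: z**2 - z - 12 = (z + 3)(z - 4).
Partial fractions: (-z + 32)/((z - 4)*(z + 3)) = -5/(z + 3) + 4/(z - 4).
An antiderivative is F(z) = 4*log(z - 4) - 5*log(z + 3).
Then F(7) - F(6) = (-5*log(5) - 5*log(2) + 4*log(3)) - (-10*log(3) + 4*log(2)) = -5*log(5) - 9*log(2) + 14*log(3).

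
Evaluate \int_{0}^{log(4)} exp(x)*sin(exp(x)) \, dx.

Let u = exp(x), so du = exp(x) dx. When x = 0, u = 1; when x = log(4), u = 4.
The integral becomes ∫ sin(u) du from 1 to 4, with antiderivative -cos(u).
Back in x: F(x) = -cos(exp(x)).
Then F(log(4)) - F(0) = (-cos(4)) - (-cos(1)) = cos(1) - cos(4).

cos(1) - cos(4)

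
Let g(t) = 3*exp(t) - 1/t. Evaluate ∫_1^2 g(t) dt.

An antiderivative is F(t) = 3*exp(t) - log(t).
Then F(2) - F(1) = (-log(2) + 3*exp(2)) - (3*exp(1)) = -3*exp(1) - log(2) + 3*exp(2).

-3*exp(1) - log(2) + 3*exp(2)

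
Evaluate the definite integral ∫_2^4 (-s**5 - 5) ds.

By the power rule, an antiderivative is F(s) = -s**6/6 - 5*s.
Then F(4) - F(2) = (-2108/3) - (-62/3) = -682.

-682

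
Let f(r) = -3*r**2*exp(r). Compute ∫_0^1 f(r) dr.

Integrate by parts twice (u = r^2, dv = -3*exp(r) dr).
An antiderivative is F(r) = (-3*r**2 + 6*r - 6)*exp(r).
Then F(1) - F(0) = (-3*E) - (-6) = 6 - 3*E.

6 - 3*E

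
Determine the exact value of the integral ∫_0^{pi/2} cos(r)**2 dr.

Use the identity cos^2(r) = (1 + cos(2*r))/2.
An antiderivative is F(r) = r/2 + sin(2*r)/4.
Then F(pi/2) - F(0) = (pi/4) - (0) = pi/4.

pi/4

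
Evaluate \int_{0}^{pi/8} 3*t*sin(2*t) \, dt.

3*sqrt(2)*(4 - pi)/32

Integrate by parts once (u = t, dv = 3*sin(2*t) dt).
An antiderivative is F(t) = -3*t*cos(2*t)/2 + 3*sin(2*t)/4.
Then F(pi/8) - F(0) = (3*sqrt(2)*(4 - pi)/32) - (0) = 3*sqrt(2)*(4 - pi)/32.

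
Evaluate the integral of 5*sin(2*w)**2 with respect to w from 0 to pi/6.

Use the identity sin^2(2*w) = (1 - cos(4*w))/2.
An antiderivative is F(w) = 5*w/2 - 5*sin(4*w)/8.
Then F(pi/6) - F(0) = (-5*sqrt(3)/16 + 5*pi/12) - (0) = -5*sqrt(3)/16 + 5*pi/12.

-5*sqrt(3)/16 + 5*pi/12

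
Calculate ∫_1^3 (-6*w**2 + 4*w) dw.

By the power rule, an antiderivative is F(w) = -2*w**3 + 2*w**2.
Then F(3) - F(1) = (-36) - (0) = -36.

-36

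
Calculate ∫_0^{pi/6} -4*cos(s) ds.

-2

An antiderivative is F(s) = -4*sin(s).
Then F(pi/6) - F(0) = (-2) - (0) = -2.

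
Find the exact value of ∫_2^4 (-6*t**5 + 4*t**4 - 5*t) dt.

By the power rule, an antiderivative is F(t) = -t**6 + 4*t**5/5 - 5*t**2/2.
Then F(4) - F(2) = (-16584/5) - (-242/5) = -16342/5.

-16342/5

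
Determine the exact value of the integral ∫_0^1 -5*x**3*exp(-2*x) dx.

-15/8 + 95*exp(-2)/8

Integrate by parts 3 times (u = x^3, dv = -5*exp(-2*x) dx).
An antiderivative is F(x) = (20*x**3 + 30*x**2 + 30*x + 15)*exp(-2*x)/8.
Then F(1) - F(0) = (95*exp(-2)/8) - (15/8) = -15/8 + 95*exp(-2)/8.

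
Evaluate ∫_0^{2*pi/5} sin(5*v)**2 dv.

pi/5

Use the identity sin^2(5*v) = (1 - cos(10*v))/2.
An antiderivative is F(v) = v/2 - sin(10*v)/20.
Then F(2*pi/5) - F(0) = (pi/5) - (0) = pi/5.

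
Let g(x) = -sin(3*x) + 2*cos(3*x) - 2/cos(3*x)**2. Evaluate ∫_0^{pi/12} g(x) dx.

An antiderivative is F(x) = 2*sin(3*x)/3 + cos(3*x)/3 - 2*tan(3*x)/3.
Then F(pi/12) - F(0) = (-2/3 + sqrt(2)/2) - (1/3) = -1 + sqrt(2)/2.

-1 + sqrt(2)/2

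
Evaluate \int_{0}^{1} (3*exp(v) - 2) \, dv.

An antiderivative is F(v) = -2*v + 3*exp(v).
Then F(1) - F(0) = (-2 + 3*E) - (3) = -5 + 3*E.

-5 + 3*E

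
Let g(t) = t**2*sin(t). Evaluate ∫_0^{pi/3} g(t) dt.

Integrate by parts twice (u = t^2, dv = sin(t) dt).
An antiderivative is F(t) = -t**2*cos(t) + 2*t*sin(t) + 2*cos(t).
Then F(pi/3) - F(0) = (-pi**2/18 + 1 + sqrt(3)*pi/3) - (2) = -1 - pi**2/18 + sqrt(3)*pi/3.

-1 - pi**2/18 + sqrt(3)*pi/3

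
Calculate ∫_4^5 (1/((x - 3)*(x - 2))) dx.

Factor the denominator: x**2 - 5*x + 6 = (x - 2)(x - 3).
Partial fractions: 1/((x - 3)*(x - 2)) = -1/(x - 2) + 1/(x - 3).
An antiderivative is F(x) = log(x - 3) - log(x - 2).
Then F(5) - F(4) = (log(2/3)) - (-log(2)) = log(4/3).

log(4/3)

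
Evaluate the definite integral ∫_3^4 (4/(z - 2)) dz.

An antiderivative is F(z) = 4*log(z - 2).
Then F(4) - F(3) = (log(16)) - (0) = log(16).

log(16)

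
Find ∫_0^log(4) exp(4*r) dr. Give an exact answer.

Let u = exp(r), so du = exp(r) dr. When r = 0, u = 1; when r = log(4), u = 4.
The integral becomes ∫ u**3 du from 1 to 4, with antiderivative u**4/4.
Back in r: F(r) = exp(4*r)/4.
Then F(log(4)) - F(0) = (64) - (1/4) = 255/4.

255/4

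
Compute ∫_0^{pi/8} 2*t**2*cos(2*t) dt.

Integrate by parts twice (u = t^2, dv = 2*cos(2*t) dt).
An antiderivative is F(t) = t**2*sin(2*t) + t*cos(2*t) - sin(2*t)/2.
Then F(pi/8) - F(0) = (sqrt(2)*(-32 + pi**2 + 8*pi)/128) - (0) = sqrt(2)*(-32 + pi**2 + 8*pi)/128.

sqrt(2)*(-32 + pi**2 + 8*pi)/128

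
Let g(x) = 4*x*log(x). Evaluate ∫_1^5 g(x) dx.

-24 + 50*log(5)

Integrate by parts once (u = ln x, dv = 4*x dx).
An antiderivative is F(x) = x**2*(2*log(x) - 1).
Then F(5) - F(1) = (-25 + 50*log(5)) - (-1) = -24 + 50*log(5).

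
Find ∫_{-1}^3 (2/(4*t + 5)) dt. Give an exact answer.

An antiderivative is F(t) = log(4*t + 5)/2.
Then F(3) - F(-1) = (log(17)/2) - (0) = log(17)/2.

log(17)/2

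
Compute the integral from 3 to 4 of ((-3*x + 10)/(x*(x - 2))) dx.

Factor the denominator: x**2 - 2*x = x(x - 2).
Partial fractions: (-3*x + 10)/(x*(x - 2)) = -5/x + 2/(x - 2).
An antiderivative is F(x) = -5*log(x) + 2*log(x - 2).
Then F(4) - F(3) = (-8*log(2)) - (-5*log(3)) = -8*log(2) + 5*log(3).

-8*log(2) + 5*log(3)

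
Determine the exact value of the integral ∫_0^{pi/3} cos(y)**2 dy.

Use the identity cos^2(y) = (1 + cos(2*y))/2.
An antiderivative is F(y) = y/2 + sin(2*y)/4.
Then F(pi/3) - F(0) = (sqrt(3)/8 + pi/6) - (0) = sqrt(3)/8 + pi/6.

sqrt(3)/8 + pi/6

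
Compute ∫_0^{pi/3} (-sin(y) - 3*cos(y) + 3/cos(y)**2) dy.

-1/2 + 3*sqrt(3)/2

An antiderivative is F(y) = -3*sin(y) + cos(y) + 3*tan(y).
Then F(pi/3) - F(0) = (1/2 + 3*sqrt(3)/2) - (1) = -1/2 + 3*sqrt(3)/2.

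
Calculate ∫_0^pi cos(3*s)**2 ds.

Use the identity cos^2(3*s) = (1 + cos(6*s))/2.
An antiderivative is F(s) = s/2 + sin(6*s)/12.
Then F(pi) - F(0) = (pi/2) - (0) = pi/2.

pi/2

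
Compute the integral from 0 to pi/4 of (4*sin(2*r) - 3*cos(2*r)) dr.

1/2

An antiderivative is F(r) = -3*sin(2*r)/2 - 2*cos(2*r).
Then F(pi/4) - F(0) = (-3/2) - (-2) = 1/2.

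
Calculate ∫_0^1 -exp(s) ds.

1 - E

An antiderivative is F(s) = -exp(s).
Then F(1) - F(0) = (-E) - (-1) = 1 - E.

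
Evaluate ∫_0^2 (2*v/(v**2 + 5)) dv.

Let u = v**2 + 5, so du = 2*v dv. When v = 0, u = 5; when v = 2, u = 9.
The integral becomes ∫ 1/u du from 5 to 9, with antiderivative log(u).
Back in v: F(v) = log(v**2 + 5).
Then F(2) - F(0) = (log(9)) - (log(5)) = log(9/5).

log(9/5)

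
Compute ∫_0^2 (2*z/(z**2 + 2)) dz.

Let u = z**2 + 2, so du = 2*z dz. When z = 0, u = 2; when z = 2, u = 6.
The integral becomes ∫ 1/u du from 2 to 6, with antiderivative log(u).
Back in z: F(z) = log(z**2 + 2).
Then F(2) - F(0) = (log(6)) - (log(2)) = log(3).

log(3)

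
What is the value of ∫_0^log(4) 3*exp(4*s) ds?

Let u = exp(s), so du = exp(s) ds. When s = 0, u = 1; when s = log(4), u = 4.
The integral becomes 3·∫ u**3 du from 1 to 4, with antiderivative 3*u**4/4.
Back in s: F(s) = 3*exp(4*s)/4.
Then F(log(4)) - F(0) = (192) - (3/4) = 765/4.

765/4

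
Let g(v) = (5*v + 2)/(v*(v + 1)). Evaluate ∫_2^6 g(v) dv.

Factor the denominator: v**2 + v = (v + 1)v.
Partial fractions: (5*v + 2)/(v*(v + 1)) = 3/(v + 1) + 2/v.
An antiderivative is F(v) = 2*log(v) + 3*log(v + 1).
Then F(6) - F(2) = (2*log(2) + 2*log(3) + 3*log(7)) - (2*log(2) + 3*log(3)) = -log(3) + 3*log(7).

-log(3) + 3*log(7)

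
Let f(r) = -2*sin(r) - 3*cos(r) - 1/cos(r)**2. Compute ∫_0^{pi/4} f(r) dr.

-3 - sqrt(2)/2

An antiderivative is F(r) = -3*sin(r) + 2*cos(r) - tan(r).
Then F(pi/4) - F(0) = (-1 - sqrt(2)/2) - (2) = -3 - sqrt(2)/2.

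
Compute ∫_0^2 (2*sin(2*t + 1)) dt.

Let u = 2*t + 1, so du = 2 dt. When t = 0, u = 1; when t = 2, u = 5.
The integral becomes ∫ sin(u) du from 1 to 5, with antiderivative -cos(u).
Back in t: F(t) = -cos(2*t + 1).
Then F(2) - F(0) = (-cos(5)) - (-cos(1)) = -cos(5) + cos(1).

-cos(5) + cos(1)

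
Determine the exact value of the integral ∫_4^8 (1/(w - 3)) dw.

log(5)

An antiderivative is F(w) = log(w - 3).
Then F(8) - F(4) = (log(5)) - (0) = log(5).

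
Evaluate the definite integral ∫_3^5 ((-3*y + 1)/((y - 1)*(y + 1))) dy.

log(2/9)

Factor the denominator: y**2 - 1 = (y + 1)(y - 1).
Partial fractions: (-3*y + 1)/((y - 1)*(y + 1)) = -2/(y + 1) - 1/(y - 1).
An antiderivative is F(y) = -log(y - 1) - 2*log(y + 1).
Then F(5) - F(3) = (-4*log(2) - 2*log(3)) - (-log(32)) = log(2/9).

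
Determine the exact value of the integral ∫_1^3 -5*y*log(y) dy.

Integrate by parts once (u = ln y, dv = -5*y dy).
An antiderivative is F(y) = -5*y**2*(2*log(y) - 1)/4.
Then F(3) - F(1) = (45/4 - 45*log(3)/2) - (5/4) = 10 - 45*log(3)/2.

10 - 45*log(3)/2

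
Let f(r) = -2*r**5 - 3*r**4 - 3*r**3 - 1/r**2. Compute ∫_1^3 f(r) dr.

By the power rule, an antiderivative is F(r) = -r**6/3 - 3*r**5/5 - 3*r**4/4 + 1/r.
Then F(3) - F(1) = (-26953/60) - (-41/60) = -6728/15.

-6728/15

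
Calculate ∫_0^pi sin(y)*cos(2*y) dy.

Use the identity sin(y)cos(2*y) = [sin(3*y) + sin(-y)]/2.
An antiderivative is F(y) = cos(y)/2 - cos(3*y)/6.
Then F(pi) - F(0) = (-1/3) - (1/3) = -2/3.

-2/3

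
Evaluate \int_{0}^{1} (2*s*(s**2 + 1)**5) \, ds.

Let u = s**2 + 1, so du = 2*s ds. When s = 0, u = 1; when s = 1, u = 2.
The integral becomes ∫ u**5 du from 1 to 2, with antiderivative u**6/6.
Back in s: F(s) = (s**2 + 1)**6/6.
Then F(1) - F(0) = (32/3) - (1/6) = 21/2.

21/2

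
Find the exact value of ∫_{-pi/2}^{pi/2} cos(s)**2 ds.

Use the identity cos^2(s) = (1 + cos(2*s))/2.
An antiderivative is F(s) = s/2 + sin(2*s)/4.
Then F(pi/2) - F(-pi/2) = (pi/4) - (-pi/4) = pi/2.

pi/2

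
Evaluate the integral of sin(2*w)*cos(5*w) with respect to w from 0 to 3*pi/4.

-2/21 + 5*sqrt(2)/42

Use the identity sin(2*w)cos(5*w) = [sin(7*w) + sin(-3*w)]/2.
An antiderivative is F(w) = cos(3*w)/6 - cos(7*w)/14.
Then F(3*pi/4) - F(0) = (5*sqrt(2)/42) - (2/21) = -2/21 + 5*sqrt(2)/42.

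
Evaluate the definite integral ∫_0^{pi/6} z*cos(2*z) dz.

Integrate by parts once (u = z, dv = cos(2*z) dz).
An antiderivative is F(z) = z*sin(2*z)/2 + cos(2*z)/4.
Then F(pi/6) - F(0) = (1/8 + sqrt(3)*pi/24) - (1/4) = -1/8 + sqrt(3)*pi/24.

-1/8 + sqrt(3)*pi/24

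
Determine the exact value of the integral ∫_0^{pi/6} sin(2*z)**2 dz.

-sqrt(3)/16 + pi/12

Use the identity sin^2(2*z) = (1 - cos(4*z))/2.
An antiderivative is F(z) = z/2 - sin(4*z)/8.
Then F(pi/6) - F(0) = (-sqrt(3)/16 + pi/12) - (0) = -sqrt(3)/16 + pi/12.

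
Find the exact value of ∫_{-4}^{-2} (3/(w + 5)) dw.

log(27)

An antiderivative is F(w) = 3*log(w + 5).
Then F(-2) - F(-4) = (log(27)) - (0) = log(27).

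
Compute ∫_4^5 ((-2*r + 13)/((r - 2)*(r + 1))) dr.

Factor the denominator: r**2 - r - 2 = (r + 1)(r - 2).
Partial fractions: (-2*r + 13)/((r - 2)*(r + 1)) = -5/(r + 1) + 3/(r - 2).
An antiderivative is F(r) = 3*log(r - 2) - 5*log(r + 1).
Then F(5) - F(4) = (-5*log(2) - 2*log(3)) - (-5*log(5) + 3*log(2)) = -8*log(2) - 2*log(3) + 5*log(5).

-8*log(2) - 2*log(3) + 5*log(5)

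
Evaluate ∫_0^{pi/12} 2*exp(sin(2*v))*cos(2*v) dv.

Let u = sin(2*v), so du = 2*cos(2*v) dv. When v = 0, u = 0; when v = pi/12, u = 1/2.
The integral becomes ∫ exp(u) du from 0 to 1/2, with antiderivative exp(u).
Back in v: F(v) = exp(sin(2*v)).
Then F(pi/12) - F(0) = (exp(1/2)) - (1) = -1 + exp(1/2).

-1 + exp(1/2)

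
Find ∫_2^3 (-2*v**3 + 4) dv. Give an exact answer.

-57/2

By the power rule, an antiderivative is F(v) = -v**4/2 + 4*v.
Then F(3) - F(2) = (-57/2) - (0) = -57/2.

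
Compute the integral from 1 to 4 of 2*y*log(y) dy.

-15/2 + 32*log(2)

Integrate by parts once (u = ln y, dv = 2*y dy).
An antiderivative is F(y) = y**2*(2*log(y) - 1)/2.
Then F(4) - F(1) = (-8 + 32*log(2)) - (-1/2) = -15/2 + 32*log(2).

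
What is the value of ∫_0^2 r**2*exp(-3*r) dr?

2/27 - 50*exp(-6)/27

Integrate by parts twice (u = r^2, dv = exp(-3*r) dr).
An antiderivative is F(r) = (-9*r**2 - 6*r - 2)*exp(-3*r)/27.
Then F(2) - F(0) = (-50*exp(-6)/27) - (-2/27) = 2/27 - 50*exp(-6)/27.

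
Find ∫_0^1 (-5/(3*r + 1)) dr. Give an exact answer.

-10*log(2)/3

An antiderivative is F(r) = -5*log(3*r + 1)/3.
Then F(1) - F(0) = (-10*log(2)/3) - (0) = -10*log(2)/3.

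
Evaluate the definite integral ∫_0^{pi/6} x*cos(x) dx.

Integrate by parts once (u = x, dv = cos(x) dx).
An antiderivative is F(x) = x*sin(x) + cos(x).
Then F(pi/6) - F(0) = (pi/12 + sqrt(3)/2) - (1) = -1 + pi/12 + sqrt(3)/2.

-1 + pi/12 + sqrt(3)/2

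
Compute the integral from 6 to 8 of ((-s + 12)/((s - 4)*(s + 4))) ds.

Factor the denominator: s**2 - 16 = (s + 4)(s - 4).
Partial fractions: (-s + 12)/((s - 4)*(s + 4)) = -2/(s + 4) + 1/(s - 4).
An antiderivative is F(s) = log(s - 4) - 2*log(s + 4).
Then F(8) - F(6) = (-log(36)) - (-log(50)) = log(25/18).

log(25/18)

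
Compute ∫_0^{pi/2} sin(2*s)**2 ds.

Use the identity sin^2(2*s) = (1 - cos(4*s))/2.
An antiderivative is F(s) = s/2 - sin(4*s)/8.
Then F(pi/2) - F(0) = (pi/4) - (0) = pi/4.

pi/4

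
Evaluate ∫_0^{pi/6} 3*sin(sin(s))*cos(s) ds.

3 - 3*cos(1/2)

Let u = sin(s), so du = cos(s) ds. When s = 0, u = 0; when s = pi/6, u = 1/2.
The integral becomes 3·∫ sin(u) du from 0 to 1/2, with antiderivative -3*cos(u).
Back in s: F(s) = -3*cos(sin(s)).
Then F(pi/6) - F(0) = (-3*cos(1/2)) - (-3) = 3 - 3*cos(1/2).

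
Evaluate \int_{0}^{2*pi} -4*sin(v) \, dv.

0

An antiderivative is F(v) = 4*cos(v).
Then F(2*pi) - F(0) = (4) - (4) = 0.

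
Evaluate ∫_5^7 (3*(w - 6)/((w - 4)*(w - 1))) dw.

log(27/32)

Factor the denominator: w**2 - 5*w + 4 = (w - 1)(w - 4).
Partial fractions: 3*(w - 6)/((w - 4)*(w - 1)) = 5/(w - 1) - 2/(w - 4).
An antiderivative is F(w) = -2*log(w - 4) + 5*log(w - 1).
Then F(7) - F(5) = (3*log(3) + 5*log(2)) - (10*log(2)) = log(27/32).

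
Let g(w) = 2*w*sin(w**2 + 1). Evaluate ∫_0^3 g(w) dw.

cos(1) - cos(10)

Let u = w**2 + 1, so du = 2*w dw. When w = 0, u = 1; when w = 3, u = 10.
The integral becomes ∫ sin(u) du from 1 to 10, with antiderivative -cos(u).
Back in w: F(w) = -cos(w**2 + 1).
Then F(3) - F(0) = (-cos(10)) - (-cos(1)) = cos(1) - cos(10).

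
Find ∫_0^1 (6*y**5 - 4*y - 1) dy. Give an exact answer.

By the power rule, an antiderivative is F(y) = y**6 - 2*y**2 - y.
Then F(1) - F(0) = (-2) - (0) = -2.

-2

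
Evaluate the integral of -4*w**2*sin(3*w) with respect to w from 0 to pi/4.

Integrate by parts twice (u = w^2, dv = -4*sin(3*w) dw).
An antiderivative is F(w) = 4*w**2*cos(3*w)/3 - 8*w*sin(3*w)/9 - 8*cos(3*w)/27.
Then F(pi/4) - F(0) = (sqrt(2)*(-9*pi**2 - 24*pi + 32)/216) - (-8/27) = -sqrt(2)*pi**2/24 - sqrt(2)*pi/9 + 4*sqrt(2)/27 + 8/27.

-sqrt(2)*pi**2/24 - sqrt(2)*pi/9 + 4*sqrt(2)/27 + 8/27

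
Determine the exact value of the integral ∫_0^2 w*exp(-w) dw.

Integrate by parts once (u = w, dv = exp(-w) dw).
An antiderivative is F(w) = (-w - 1)*exp(-w).
Then F(2) - F(0) = (-3*exp(-2)) - (-1) = 1 - 3*exp(-2).

1 - 3*exp(-2)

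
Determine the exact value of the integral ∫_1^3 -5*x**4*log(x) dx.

242/5 - 243*log(3)

Integrate by parts once (u = ln x, dv = -5*x**4 dx).
An antiderivative is F(x) = -x**5*(5*log(x) - 1)/5.
Then F(3) - F(1) = (243/5 - 243*log(3)) - (1/5) = 242/5 - 243*log(3).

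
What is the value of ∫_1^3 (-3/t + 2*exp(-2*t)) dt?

An antiderivative is F(t) = -3*log(t) - exp(-2*t).
Then F(3) - F(1) = (-3*log(3) - exp(-6)) - (-exp(-2)) = -3*log(3) - exp(-6) + exp(-2).

-3*log(3) - exp(-6) + exp(-2)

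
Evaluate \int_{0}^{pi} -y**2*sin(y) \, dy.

Integrate by parts twice (u = y^2, dv = -sin(y) dy).
An antiderivative is F(y) = y**2*cos(y) - 2*y*sin(y) - 2*cos(y).
Then F(pi) - F(0) = (2 - pi**2) - (-2) = 4 - pi**2.

4 - pi**2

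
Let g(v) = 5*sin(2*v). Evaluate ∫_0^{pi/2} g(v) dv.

An antiderivative is F(v) = -5*cos(2*v)/2.
Then F(pi/2) - F(0) = (5/2) - (-5/2) = 5.

5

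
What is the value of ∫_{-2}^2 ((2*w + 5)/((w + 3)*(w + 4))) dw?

Factor the denominator: w**2 + 7*w + 12 = (w + 4)(w + 3).
Partial fractions: (2*w + 5)/((w + 3)*(w + 4)) = 3/(w + 4) - 1/(w + 3).
An antiderivative is F(w) = -log(w + 3) + 3*log(w + 4).
Then F(2) - F(-2) = (-log(5) + 3*log(2) + 3*log(3)) - (log(8)) = log(27/5).

log(27/5)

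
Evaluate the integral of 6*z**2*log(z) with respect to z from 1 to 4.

Integrate by parts once (u = ln z, dv = 6*z**2 dz).
An antiderivative is F(z) = 2*z**3*(3*log(z) - 1)/3.
Then F(4) - F(1) = (-128/3 + 256*log(2)) - (-2/3) = -42 + 256*log(2).

-42 + 256*log(2)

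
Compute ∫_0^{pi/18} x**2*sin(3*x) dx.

Integrate by parts twice (u = x^2, dv = sin(3*x) dx).
An antiderivative is F(x) = -x**2*cos(3*x)/3 + 2*x*sin(3*x)/9 + 2*cos(3*x)/27.
Then F(pi/18) - F(0) = (-sqrt(3)*pi**2/1944 + pi/162 + sqrt(3)/27) - (2/27) = -2/27 - sqrt(3)*pi**2/1944 + pi/162 + sqrt(3)/27.

-2/27 - sqrt(3)*pi**2/1944 + pi/162 + sqrt(3)/27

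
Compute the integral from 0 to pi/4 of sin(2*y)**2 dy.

Use the identity sin^2(2*y) = (1 - cos(4*y))/2.
An antiderivative is F(y) = y/2 - sin(4*y)/8.
Then F(pi/4) - F(0) = (pi/8) - (0) = pi/8.

pi/8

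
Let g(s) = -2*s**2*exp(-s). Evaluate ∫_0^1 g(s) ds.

-4 + 10*exp(-1)

Integrate by parts twice (u = s^2, dv = -2*exp(-s) ds).
An antiderivative is F(s) = (2*s**2 + 4*s + 4)*exp(-s).
Then F(1) - F(0) = (10*exp(-1)) - (4) = -4 + 10*exp(-1).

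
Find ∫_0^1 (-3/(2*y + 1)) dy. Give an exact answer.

An antiderivative is F(y) = -3*log(2*y + 1)/2.
Then F(1) - F(0) = (-3*log(3)/2) - (0) = -3*log(3)/2.

-3*log(3)/2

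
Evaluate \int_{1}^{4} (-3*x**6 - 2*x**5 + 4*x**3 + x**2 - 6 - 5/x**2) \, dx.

By the power rule, an antiderivative is F(x) = -3*x**7/7 - x**6/3 + x**4 + x**3/3 - 6*x + 5/x.
Then F(4) - F(1) = (-227709/28) - (-3/7) = -227697/28.

-227697/28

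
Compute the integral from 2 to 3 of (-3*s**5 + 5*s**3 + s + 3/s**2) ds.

-993/4

By the power rule, an antiderivative is F(s) = -s**6/2 + 5*s**4/4 + s**2/2 - 3/s.
Then F(3) - F(2) = (-1039/4) - (-23/2) = -993/4.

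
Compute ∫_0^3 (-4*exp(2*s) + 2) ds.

An antiderivative is F(s) = -2*exp(2*s) + 2*s.
Then F(3) - F(0) = (6 - 2*exp(6)) - (-2) = 8 - 2*exp(6).

8 - 2*exp(6)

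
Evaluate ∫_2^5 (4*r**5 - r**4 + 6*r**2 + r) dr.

By the power rule, an antiderivative is F(r) = 2*r**6/3 - r**5/5 + 2*r**3 + r**2/2.
Then F(5) - F(2) = (60325/6) - (814/15) = 99999/10.

99999/10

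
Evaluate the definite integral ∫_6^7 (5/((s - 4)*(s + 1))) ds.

log(21/16)

Factor the denominator: s**2 - 3*s - 4 = (s + 1)(s - 4).
Partial fractions: 5/((s - 4)*(s + 1)) = -1/(s + 1) + 1/(s - 4).
An antiderivative is F(s) = log(s - 4) - log(s + 1).
Then F(7) - F(6) = (log(3/8)) - (log(2/7)) = log(21/16).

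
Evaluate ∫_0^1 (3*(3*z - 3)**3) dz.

Let u = 3*z - 3, so du = 3 dz. When z = 0, u = -3; when z = 1, u = 0.
The integral becomes ∫ u**3 du from -3 to 0, with antiderivative u**4/4.
Back in z: F(z) = (3*z - 3)**4/4.
Then F(1) - F(0) = (0) - (81/4) = -81/4.

-81/4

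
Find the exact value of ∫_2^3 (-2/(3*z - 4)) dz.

-2*log(5)/3 + 2*log(2)/3

An antiderivative is F(z) = -2*log(3*z - 4)/3.
Then F(3) - F(2) = (-2*log(5)/3) - (-2*log(2)/3) = -2*log(5)/3 + 2*log(2)/3.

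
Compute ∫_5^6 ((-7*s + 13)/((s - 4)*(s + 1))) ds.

Factor the denominator: s**2 - 3*s - 4 = (s + 1)(s - 4).
Partial fractions: (-7*s + 13)/((s - 4)*(s + 1)) = -4/(s + 1) - 3/(s - 4).
An antiderivative is F(s) = -3*log(s - 4) - 4*log(s + 1).
Then F(6) - F(5) = (-4*log(7) - 3*log(2)) - (-4*log(3) - 4*log(2)) = -4*log(7) + log(2) + 4*log(3).

-4*log(7) + log(2) + 4*log(3)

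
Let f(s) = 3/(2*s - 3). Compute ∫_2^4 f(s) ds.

3*log(5)/2

An antiderivative is F(s) = 3*log(2*s - 3)/2.
Then F(4) - F(2) = (3*log(5)/2) - (0) = 3*log(5)/2.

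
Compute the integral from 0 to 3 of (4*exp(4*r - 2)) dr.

Let u = 4*r - 2, so du = 4 dr. When r = 0, u = -2; when r = 3, u = 10.
The integral becomes ∫ exp(u) du from -2 to 10, with antiderivative exp(u).
Back in r: F(r) = exp(4*r - 2).
Then F(3) - F(0) = (exp(10)) - (exp(-2)) = -(1 - exp(12))*exp(-2).

-(1 - exp(12))*exp(-2)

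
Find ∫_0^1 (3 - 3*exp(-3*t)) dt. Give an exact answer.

exp(-3) + 2

An antiderivative is F(t) = 3*t + exp(-3*t).
Then F(1) - F(0) = (exp(-3) + 3) - (1) = exp(-3) + 2.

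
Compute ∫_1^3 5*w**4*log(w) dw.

Integrate by parts once (u = ln w, dv = 5*w**4 dw).
An antiderivative is F(w) = w**5*(5*log(w) - 1)/5.
Then F(3) - F(1) = (-243/5 + 243*log(3)) - (-1/5) = -242/5 + 243*log(3).

-242/5 + 243*log(3)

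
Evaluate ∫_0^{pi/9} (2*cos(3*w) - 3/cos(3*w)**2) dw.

-2*sqrt(3)/3

An antiderivative is F(w) = 2*sin(3*w)/3 - tan(3*w).
Then F(pi/9) - F(0) = (-2*sqrt(3)/3) - (0) = -2*sqrt(3)/3.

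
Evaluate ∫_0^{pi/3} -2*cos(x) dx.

-sqrt(3)

An antiderivative is F(x) = -2*sin(x).
Then F(pi/3) - F(0) = (-sqrt(3)) - (0) = -sqrt(3).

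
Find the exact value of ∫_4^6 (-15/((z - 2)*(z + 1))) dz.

Factor the denominator: z**2 - z - 2 = (z + 1)(z - 2).
Partial fractions: -15/((z - 2)*(z + 1)) = 5/(z + 1) - 5/(z - 2).
An antiderivative is F(z) = -5*log(z - 2) + 5*log(z + 1).
Then F(6) - F(4) = (-10*log(2) + 5*log(7)) - (-5*log(2) + 5*log(5)) = -5*log(5) - 5*log(2) + 5*log(7).

-5*log(5) - 5*log(2) + 5*log(7)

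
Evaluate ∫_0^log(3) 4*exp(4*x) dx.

80

Let u = exp(x), so du = exp(x) dx. When x = 0, u = 1; when x = log(3), u = 3.
The integral becomes 4·∫ u**3 du from 1 to 3, with antiderivative u**4.
Back in x: F(x) = exp(4*x).
Then F(log(3)) - F(0) = (81) - (1) = 80.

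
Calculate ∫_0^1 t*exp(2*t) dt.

Integrate by parts once (u = t, dv = exp(2*t) dt).
An antiderivative is F(t) = (2*t - 1)*exp(2*t)/4.
Then F(1) - F(0) = (exp(2)/4) - (-1/4) = 1/4 + exp(2)/4.

1/4 + exp(2)/4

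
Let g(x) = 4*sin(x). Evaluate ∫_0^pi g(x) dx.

8

An antiderivative is F(x) = -4*cos(x).
Then F(pi) - F(0) = (4) - (-4) = 8.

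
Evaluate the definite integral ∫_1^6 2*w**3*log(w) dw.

Integrate by parts once (u = ln w, dv = 2*w**3 dw).
An antiderivative is F(w) = w**4*(4*log(w) - 1)/8.
Then F(6) - F(1) = (-162 + 648*log(2) + 648*log(3)) - (-1/8) = -1295/8 + 648*log(2) + 648*log(3).

-1295/8 + 648*log(2) + 648*log(3)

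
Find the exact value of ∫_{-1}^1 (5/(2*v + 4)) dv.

5*log(3)/2

An antiderivative is F(v) = 5*log(2*v + 4)/2.
Then F(1) - F(-1) = (5*log(6)/2) - (5*log(2)/2) = 5*log(3)/2.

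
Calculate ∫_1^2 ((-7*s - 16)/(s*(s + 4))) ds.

-7*log(2) - 3*log(3) + 3*log(5)

Factor the denominator: s**2 + 4*s = (s + 4)s.
Partial fractions: (-7*s - 16)/(s*(s + 4)) = -3/(s + 4) - 4/s.
An antiderivative is F(s) = -4*log(s) - 3*log(s + 4).
Then F(2) - F(1) = (-7*log(2) - 3*log(3)) - (-3*log(5)) = -7*log(2) - 3*log(3) + 3*log(5).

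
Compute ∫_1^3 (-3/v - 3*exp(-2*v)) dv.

-3*log(3) - 3*exp(-2)/2 + 3*exp(-6)/2

An antiderivative is F(v) = -3*log(v) + 3*exp(-2*v)/2.
Then F(3) - F(1) = (-3*log(3) + 3*exp(-6)/2) - (3*exp(-2)/2) = -3*log(3) - 3*exp(-2)/2 + 3*exp(-6)/2.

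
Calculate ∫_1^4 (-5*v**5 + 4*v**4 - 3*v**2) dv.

-26571/10

By the power rule, an antiderivative is F(v) = -5*v**6/6 + 4*v**5/5 - v**3.
Then F(4) - F(1) = (-39872/15) - (-31/30) = -26571/10.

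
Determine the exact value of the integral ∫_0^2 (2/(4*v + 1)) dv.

An antiderivative is F(v) = log(4*v + 1)/2.
Then F(2) - F(0) = (log(3)) - (0) = log(3).

log(3)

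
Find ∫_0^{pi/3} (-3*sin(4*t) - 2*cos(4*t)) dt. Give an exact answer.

-9/8 + sqrt(3)/4

An antiderivative is F(t) = -sin(4*t)/2 + 3*cos(4*t)/4.
Then F(pi/3) - F(0) = (-3/8 + sqrt(3)/4) - (3/4) = -9/8 + sqrt(3)/4.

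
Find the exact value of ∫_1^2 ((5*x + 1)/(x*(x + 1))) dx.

log(81/8)

Factor the denominator: x**2 + x = (x + 1)x.
Partial fractions: (5*x + 1)/(x*(x + 1)) = 4/(x + 1) + 1/x.
An antiderivative is F(x) = log(x) + 4*log(x + 1).
Then F(2) - F(1) = (log(2) + 4*log(3)) - (log(16)) = log(81/8).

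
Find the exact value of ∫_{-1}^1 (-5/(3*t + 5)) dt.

An antiderivative is F(t) = -5*log(3*t + 5)/3.
Then F(1) - F(-1) = (-log(32)) - (-5*log(2)/3) = -10*log(2)/3.

-10*log(2)/3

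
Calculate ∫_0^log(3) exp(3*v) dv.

Let u = exp(v), so du = exp(v) dv. When v = 0, u = 1; when v = log(3), u = 3.
The integral becomes ∫ u**2 du from 1 to 3, with antiderivative u**3/3.
Back in v: F(v) = exp(3*v)/3.
Then F(log(3)) - F(0) = (9) - (1/3) = 26/3.

26/3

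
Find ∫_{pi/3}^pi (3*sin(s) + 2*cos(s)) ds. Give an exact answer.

9/2 - sqrt(3)

An antiderivative is F(s) = 2*sin(s) - 3*cos(s).
Then F(pi) - F(pi/3) = (3) - (-3/2 + sqrt(3)) = 9/2 - sqrt(3).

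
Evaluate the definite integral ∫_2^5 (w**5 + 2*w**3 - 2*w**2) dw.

By the power rule, an antiderivative is F(w) = w**6/6 + w**4/2 - 2*w**3/3.
Then F(5) - F(2) = (8500/3) - (40/3) = 2820.

2820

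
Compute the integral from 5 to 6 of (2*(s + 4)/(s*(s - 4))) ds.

log(100/9)

Factor the denominator: s**2 - 4*s = s(s - 4).
Partial fractions: 2*(s + 4)/(s*(s - 4)) = -2/s + 4/(s - 4).
An antiderivative is F(s) = -2*log(s) + 4*log(s - 4).
Then F(6) - F(5) = (log(4/9)) - (-log(25)) = log(100/9).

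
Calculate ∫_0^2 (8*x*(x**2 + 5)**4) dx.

Let u = x**2 + 5, so du = 2*x dx. When x = 0, u = 5; when x = 2, u = 9.
The integral becomes 4·∫ u**4 du from 5 to 9, with antiderivative 4*u**5/5.
Back in x: F(x) = 4*(x**2 + 5)**5/5.
Then F(2) - F(0) = (236196/5) - (2500) = 223696/5.

223696/5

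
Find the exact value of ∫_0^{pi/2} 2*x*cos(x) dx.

Integrate by parts once (u = x, dv = 2*cos(x) dx).
An antiderivative is F(x) = 2*x*sin(x) + 2*cos(x).
Then F(pi/2) - F(0) = (pi) - (2) = -2 + pi.

-2 + pi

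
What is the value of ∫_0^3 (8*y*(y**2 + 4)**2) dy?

2844

Let u = y**2 + 4, so du = 2*y dy. When y = 0, u = 4; when y = 3, u = 13.
The integral becomes 4·∫ u**2 du from 4 to 13, with antiderivative 4*u**3/3.
Back in y: F(y) = 4*(y**2 + 4)**3/3.
Then F(3) - F(0) = (8788/3) - (256/3) = 2844.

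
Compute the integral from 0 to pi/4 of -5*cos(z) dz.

-5*sqrt(2)/2

An antiderivative is F(z) = -5*sin(z).
Then F(pi/4) - F(0) = (-5*sqrt(2)/2) - (0) = -5*sqrt(2)/2.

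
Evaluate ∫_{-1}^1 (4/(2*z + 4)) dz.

log(9)

An antiderivative is F(z) = 2*log(2*z + 4).
Then F(1) - F(-1) = (log(36)) - (log(4)) = log(9).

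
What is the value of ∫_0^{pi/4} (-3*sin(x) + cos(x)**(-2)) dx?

-2 + 3*sqrt(2)/2

An antiderivative is F(x) = 3*cos(x) + tan(x).
Then F(pi/4) - F(0) = (1 + 3*sqrt(2)/2) - (3) = -2 + 3*sqrt(2)/2.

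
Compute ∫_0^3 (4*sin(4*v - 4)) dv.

Let u = 4*v - 4, so du = 4 dv. When v = 0, u = -4; when v = 3, u = 8.
The integral becomes ∫ sin(u) du from -4 to 8, with antiderivative -cos(u).
Back in v: F(v) = -cos(4*v - 4).
Then F(3) - F(0) = (-cos(8)) - (-cos(4)) = cos(4) - cos(8).

cos(4) - cos(8)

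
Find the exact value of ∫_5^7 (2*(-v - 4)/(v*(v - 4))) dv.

-4*log(3) - 2*log(5) + 2*log(7)

Factor the denominator: v**2 - 4*v = v(v - 4).
Partial fractions: 2*(-v - 4)/(v*(v - 4)) = 2/v - 4/(v - 4).
An antiderivative is F(v) = 2*log(v) - 4*log(v - 4).
Then F(7) - F(5) = (log(49/81)) - (log(25)) = -4*log(3) - 2*log(5) + 2*log(7).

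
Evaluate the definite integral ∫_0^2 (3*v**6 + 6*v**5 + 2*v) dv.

By the power rule, an antiderivative is F(v) = 3*v**7/7 + v**6 + v**2.
Then F(2) - F(0) = (860/7) - (0) = 860/7.

860/7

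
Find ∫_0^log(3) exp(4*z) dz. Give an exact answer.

Let u = exp(z), so du = exp(z) dz. When z = 0, u = 1; when z = log(3), u = 3.
The integral becomes ∫ u**3 du from 1 to 3, with antiderivative u**4/4.
Back in z: F(z) = exp(4*z)/4.
Then F(log(3)) - F(0) = (81/4) - (1/4) = 20.

20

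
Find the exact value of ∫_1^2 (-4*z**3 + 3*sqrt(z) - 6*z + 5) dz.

By the power rule, an antiderivative is F(z) = -z**4 + 2*z**(3/2) - 3*z**2 + 5*z.
Then F(2) - F(1) = (-18 + 4*sqrt(2)) - (3) = -21 + 4*sqrt(2).

-21 + 4*sqrt(2)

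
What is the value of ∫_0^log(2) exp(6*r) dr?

Let u = exp(r), so du = exp(r) dr. When r = 0, u = 1; when r = log(2), u = 2.
The integral becomes ∫ u**5 du from 1 to 2, with antiderivative u**6/6.
Back in r: F(r) = exp(6*r)/6.
Then F(log(2)) - F(0) = (32/3) - (1/6) = 21/2.

21/2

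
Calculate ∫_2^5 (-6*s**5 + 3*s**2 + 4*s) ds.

By the power rule, an antiderivative is F(s) = -s**6 + s**3 + 2*s**2.
Then F(5) - F(2) = (-15450) - (-48) = -15402.

-15402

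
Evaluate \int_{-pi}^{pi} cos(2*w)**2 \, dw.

Use the identity cos^2(2*w) = (1 + cos(4*w))/2.
An antiderivative is F(w) = w/2 + sin(4*w)/8.
Then F(pi) - F(-pi) = (pi/2) - (-pi/2) = pi.

pi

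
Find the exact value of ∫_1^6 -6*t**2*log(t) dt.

Integrate by parts once (u = ln t, dv = -6*t**2 dt).
An antiderivative is F(t) = -2*t**3*(3*log(t) - 1)/3.
Then F(6) - F(1) = (-432*log(3) - 432*log(2) + 144) - (2/3) = -432*log(3) - 432*log(2) + 430/3.

-432*log(3) - 432*log(2) + 430/3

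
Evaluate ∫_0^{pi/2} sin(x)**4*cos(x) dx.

Let u = sin(x), so du = cos(x) dx. When x = 0, u = 0; when x = pi/2, u = 1.
The integral becomes ∫ u**4 du from 0 to 1, with antiderivative u**5/5.
Back in x: F(x) = sin(x)**5/5.
Then F(pi/2) - F(0) = (1/5) - (0) = 1/5.

1/5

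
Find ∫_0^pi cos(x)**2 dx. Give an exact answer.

Use the identity cos^2(x) = (1 + cos(2*x))/2.
An antiderivative is F(x) = x/2 + sin(2*x)/4.
Then F(pi) - F(0) = (pi/2) - (0) = pi/2.

pi/2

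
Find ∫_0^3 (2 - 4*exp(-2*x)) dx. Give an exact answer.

2*exp(-6) + 4

An antiderivative is F(x) = 2*x + 2*exp(-2*x).
Then F(3) - F(0) = (2*exp(-6) + 6) - (2) = 2*exp(-6) + 4.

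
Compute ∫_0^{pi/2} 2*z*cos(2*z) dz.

-1

Integrate by parts once (u = z, dv = 2*cos(2*z) dz).
An antiderivative is F(z) = z*sin(2*z) + cos(2*z)/2.
Then F(pi/2) - F(0) = (-1/2) - (1/2) = -1.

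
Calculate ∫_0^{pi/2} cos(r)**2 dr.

Use the identity cos^2(r) = (1 + cos(2*r))/2.
An antiderivative is F(r) = r/2 + sin(2*r)/4.
Then F(pi/2) - F(0) = (pi/4) - (0) = pi/4.

pi/4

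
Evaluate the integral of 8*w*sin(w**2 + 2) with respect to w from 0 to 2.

-4*cos(6) + 4*cos(2)

Let u = w**2 + 2, so du = 2*w dw. When w = 0, u = 2; when w = 2, u = 6.
The integral becomes 4·∫ sin(u) du from 2 to 6, with antiderivative -4*cos(u).
Back in w: F(w) = -4*cos(w**2 + 2).
Then F(2) - F(0) = (-4*cos(6)) - (-4*cos(2)) = -4*cos(6) + 4*cos(2).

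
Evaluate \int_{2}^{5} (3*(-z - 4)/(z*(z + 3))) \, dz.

-5*log(5) + 7*log(2)

Factor the denominator: z**2 + 3*z = (z + 3)z.
Partial fractions: 3*(-z - 4)/(z*(z + 3)) = 1/(z + 3) - 4/z.
An antiderivative is F(z) = -4*log(z) + log(z + 3).
Then F(5) - F(2) = (-4*log(5) + 3*log(2)) - (log(5/16)) = -5*log(5) + 7*log(2).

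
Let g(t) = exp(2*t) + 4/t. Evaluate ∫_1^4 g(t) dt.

An antiderivative is F(t) = exp(2*t)/2 + 4*log(t).
Then F(4) - F(1) = (8*log(2) + exp(8)/2) - (exp(2)/2) = -exp(2)/2 + 8*log(2) + exp(8)/2.

-exp(2)/2 + 8*log(2) + exp(8)/2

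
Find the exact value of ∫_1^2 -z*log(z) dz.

Integrate by parts once (u = ln z, dv = -z dz).
An antiderivative is F(z) = -z**2*(2*log(z) - 1)/4.
Then F(2) - F(1) = (1 - log(4)) - (1/4) = 3/4 - log(4).

3/4 - log(4)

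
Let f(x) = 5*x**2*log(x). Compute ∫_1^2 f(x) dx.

-35/9 + 40*log(2)/3

Integrate by parts once (u = ln x, dv = 5*x**2 dx).
An antiderivative is F(x) = 5*x**3*(3*log(x) - 1)/9.
Then F(2) - F(1) = (-40/9 + 40*log(2)/3) - (-5/9) = -35/9 + 40*log(2)/3.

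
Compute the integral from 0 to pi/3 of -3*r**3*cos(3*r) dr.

-4/9 + pi**2/9

Integrate by parts 3 times (u = r^3, dv = -3*cos(3*r) dr).
An antiderivative is F(r) = -r**3*sin(3*r) - r**2*cos(3*r) + 2*r*sin(3*r)/3 + 2*cos(3*r)/9.
Then F(pi/3) - F(0) = (-2/9 + pi**2/9) - (2/9) = -4/9 + pi**2/9.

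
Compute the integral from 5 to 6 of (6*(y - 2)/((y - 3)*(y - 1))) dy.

Factor the denominator: y**2 - 4*y + 3 = (y - 1)(y - 3).
Partial fractions: 6*(y - 2)/((y - 3)*(y - 1)) = 3/(y - 1) + 3/(y - 3).
An antiderivative is F(y) = 3*log(y - 3) + 3*log(y - 1).
Then F(6) - F(5) = (3*log(3) + 3*log(5)) - (9*log(2)) = -9*log(2) + 3*log(3) + 3*log(5).

-9*log(2) + 3*log(3) + 3*log(5)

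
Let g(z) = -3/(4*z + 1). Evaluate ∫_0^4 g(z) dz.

An antiderivative is F(z) = -3*log(4*z + 1)/4.
Then F(4) - F(0) = (-3*log(17)/4) - (0) = -3*log(17)/4.

-3*log(17)/4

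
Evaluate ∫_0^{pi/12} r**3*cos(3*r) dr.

-sqrt(2)/27 - sqrt(2)*pi/108 + sqrt(2)*pi**3/10368 + sqrt(2)*pi**2/864 + 2/27

Integrate by parts 3 times (u = r^3, dv = cos(3*r) dr).
An antiderivative is F(r) = r**3*sin(3*r)/3 + r**2*cos(3*r)/3 - 2*r*sin(3*r)/9 - 2*cos(3*r)/27.
Then F(pi/12) - F(0) = (sqrt(2)*(-384 - 96*pi + pi**3 + 12*pi**2)/10368) - (-2/27) = -sqrt(2)/27 - sqrt(2)*pi/108 + sqrt(2)*pi**3/10368 + sqrt(2)*pi**2/864 + 2/27.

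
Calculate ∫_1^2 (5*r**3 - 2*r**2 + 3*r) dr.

By the power rule, an antiderivative is F(r) = 5*r**4/4 - 2*r**3/3 + 3*r**2/2.
Then F(2) - F(1) = (62/3) - (25/12) = 223/12.

223/12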